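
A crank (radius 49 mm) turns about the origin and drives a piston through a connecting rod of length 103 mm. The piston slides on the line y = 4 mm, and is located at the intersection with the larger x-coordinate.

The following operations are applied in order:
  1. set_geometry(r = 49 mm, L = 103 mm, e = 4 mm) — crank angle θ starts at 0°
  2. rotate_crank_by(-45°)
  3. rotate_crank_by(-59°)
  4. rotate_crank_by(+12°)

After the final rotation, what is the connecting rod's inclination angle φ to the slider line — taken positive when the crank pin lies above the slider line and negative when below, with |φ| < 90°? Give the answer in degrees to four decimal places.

-30.9489

set_geometry: r = 49 mm, L = 103 mm, e = 4 mm; θ ← 0°
rotate_crank_by(-45°): θ ← 0° -45° = -45°
rotate_crank_by(-59°): θ ← -45° -59° = -104°
rotate_crank_by(+12°): θ ← -104° +12° = -92°
crank pin P = (r cos θ, r sin θ) = (-1.710075, -48.970151)
h = r sin θ − e = -48.970151 − 4 = -52.970151
sin φ = h / L = -52.970151 / 103 = -0.51427331
φ = arcsin(-0.51427331) = -30.948894°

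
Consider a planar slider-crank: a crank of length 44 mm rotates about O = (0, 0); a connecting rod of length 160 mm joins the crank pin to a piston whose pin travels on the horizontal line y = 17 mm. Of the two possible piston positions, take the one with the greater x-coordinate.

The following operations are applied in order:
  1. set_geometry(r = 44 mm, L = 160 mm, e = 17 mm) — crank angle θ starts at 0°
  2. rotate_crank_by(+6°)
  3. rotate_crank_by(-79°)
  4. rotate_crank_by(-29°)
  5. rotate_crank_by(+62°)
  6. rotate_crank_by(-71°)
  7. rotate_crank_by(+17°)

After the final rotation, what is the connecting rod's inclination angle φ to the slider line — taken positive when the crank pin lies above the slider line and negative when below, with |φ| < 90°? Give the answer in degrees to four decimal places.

-22.3696

set_geometry: r = 44 mm, L = 160 mm, e = 17 mm; θ ← 0°
rotate_crank_by(+6°): θ ← 0° +6° = 6°
rotate_crank_by(-79°): θ ← 6° -79° = -73°
rotate_crank_by(-29°): θ ← -73° -29° = -102°
rotate_crank_by(+62°): θ ← -102° +62° = -40°
rotate_crank_by(-71°): θ ← -40° -71° = -111°
rotate_crank_by(+17°): θ ← -111° +17° = -94°
crank pin P = (r cos θ, r sin θ) = (-3.069285, -43.892818)
h = r sin θ − e = -43.892818 − 17 = -60.892818
sin φ = h / L = -60.892818 / 160 = -0.38058011
φ = arcsin(-0.38058011) = -22.369621°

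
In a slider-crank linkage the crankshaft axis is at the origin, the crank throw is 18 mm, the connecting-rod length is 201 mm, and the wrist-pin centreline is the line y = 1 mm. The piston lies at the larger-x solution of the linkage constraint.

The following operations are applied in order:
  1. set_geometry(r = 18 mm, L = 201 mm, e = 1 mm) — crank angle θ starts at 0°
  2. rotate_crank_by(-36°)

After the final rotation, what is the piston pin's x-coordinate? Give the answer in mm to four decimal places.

set_geometry: r = 18 mm, L = 201 mm, e = 1 mm; θ ← 0°
rotate_crank_by(-36°): θ ← 0° -36° = -36°
crank pin P = (r cos θ, r sin θ) = (14.562306, -10.580135)
h = r sin θ − e = -10.580135 − 1 = -11.580135
x = r cos θ + √(L² − h²) = 14.562306 + √(40401.0 − 134.0995) = 14.562306 + 200.666142 = 215.228448

215.2284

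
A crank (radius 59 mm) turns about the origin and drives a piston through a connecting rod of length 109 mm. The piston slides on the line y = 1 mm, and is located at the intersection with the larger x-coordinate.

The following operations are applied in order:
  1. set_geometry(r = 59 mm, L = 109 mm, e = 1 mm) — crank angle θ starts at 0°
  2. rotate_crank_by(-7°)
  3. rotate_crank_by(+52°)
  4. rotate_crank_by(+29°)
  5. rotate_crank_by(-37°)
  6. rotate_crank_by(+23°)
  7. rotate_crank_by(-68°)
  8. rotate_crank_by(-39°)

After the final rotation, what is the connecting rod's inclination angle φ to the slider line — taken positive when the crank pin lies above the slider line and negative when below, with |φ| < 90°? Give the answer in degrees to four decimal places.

set_geometry: r = 59 mm, L = 109 mm, e = 1 mm; θ ← 0°
rotate_crank_by(-7°): θ ← 0° -7° = -7°
rotate_crank_by(+52°): θ ← -7° +52° = 45°
rotate_crank_by(+29°): θ ← 45° +29° = 74°
rotate_crank_by(-37°): θ ← 74° -37° = 37°
rotate_crank_by(+23°): θ ← 37° +23° = 60°
rotate_crank_by(-68°): θ ← 60° -68° = -8°
rotate_crank_by(-39°): θ ← -8° -39° = -47°
crank pin P = (r cos θ, r sin θ) = (40.237903, -43.149868)
h = r sin θ − e = -43.149868 − 1 = -44.149868
sin φ = h / L = -44.149868 / 109 = -0.40504466
φ = arcsin(-0.40504466) = -23.893926°

-23.8939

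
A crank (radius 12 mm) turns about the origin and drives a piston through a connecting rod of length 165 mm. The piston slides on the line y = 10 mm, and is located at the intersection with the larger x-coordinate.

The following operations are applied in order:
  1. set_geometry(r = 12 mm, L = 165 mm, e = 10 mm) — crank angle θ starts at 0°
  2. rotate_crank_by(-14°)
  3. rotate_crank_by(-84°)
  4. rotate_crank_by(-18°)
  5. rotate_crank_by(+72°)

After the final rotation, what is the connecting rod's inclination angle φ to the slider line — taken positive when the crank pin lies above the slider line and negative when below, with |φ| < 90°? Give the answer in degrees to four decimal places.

-6.3803

set_geometry: r = 12 mm, L = 165 mm, e = 10 mm; θ ← 0°
rotate_crank_by(-14°): θ ← 0° -14° = -14°
rotate_crank_by(-84°): θ ← -14° -84° = -98°
rotate_crank_by(-18°): θ ← -98° -18° = -116°
rotate_crank_by(+72°): θ ← -116° +72° = -44°
crank pin P = (r cos θ, r sin θ) = (8.632078, -8.335900)
h = r sin θ − e = -8.335900 − 10 = -18.335900
sin φ = h / L = -18.335900 / 165 = -0.11112667
φ = arcsin(-0.11112667) = -6.380267°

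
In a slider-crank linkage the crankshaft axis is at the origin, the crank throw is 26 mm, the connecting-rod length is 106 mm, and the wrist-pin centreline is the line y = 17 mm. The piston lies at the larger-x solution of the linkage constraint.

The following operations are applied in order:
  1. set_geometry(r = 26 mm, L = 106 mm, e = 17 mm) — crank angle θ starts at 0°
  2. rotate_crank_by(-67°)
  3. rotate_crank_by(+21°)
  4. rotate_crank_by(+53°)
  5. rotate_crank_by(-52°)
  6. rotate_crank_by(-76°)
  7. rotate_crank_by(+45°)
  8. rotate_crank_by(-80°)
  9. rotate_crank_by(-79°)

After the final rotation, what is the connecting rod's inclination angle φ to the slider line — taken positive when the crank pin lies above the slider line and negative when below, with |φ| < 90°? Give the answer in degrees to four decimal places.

set_geometry: r = 26 mm, L = 106 mm, e = 17 mm; θ ← 0°
rotate_crank_by(-67°): θ ← 0° -67° = -67°
rotate_crank_by(+21°): θ ← -67° +21° = -46°
rotate_crank_by(+53°): θ ← -46° +53° = 7°
rotate_crank_by(-52°): θ ← 7° -52° = -45°
rotate_crank_by(-76°): θ ← -45° -76° = -121°
rotate_crank_by(+45°): θ ← -121° +45° = -76°
rotate_crank_by(-80°): θ ← -76° -80° = -156°
rotate_crank_by(-79°): θ ← -156° -79° = -235°
crank pin P = (r cos θ, r sin θ) = (-14.912987, 21.297953)
h = r sin θ − e = 21.297953 − 17 = 4.297953
sin φ = h / L = 4.297953 / 106 = 0.04054673
φ = arcsin(0.04054673) = 2.323793°

2.3238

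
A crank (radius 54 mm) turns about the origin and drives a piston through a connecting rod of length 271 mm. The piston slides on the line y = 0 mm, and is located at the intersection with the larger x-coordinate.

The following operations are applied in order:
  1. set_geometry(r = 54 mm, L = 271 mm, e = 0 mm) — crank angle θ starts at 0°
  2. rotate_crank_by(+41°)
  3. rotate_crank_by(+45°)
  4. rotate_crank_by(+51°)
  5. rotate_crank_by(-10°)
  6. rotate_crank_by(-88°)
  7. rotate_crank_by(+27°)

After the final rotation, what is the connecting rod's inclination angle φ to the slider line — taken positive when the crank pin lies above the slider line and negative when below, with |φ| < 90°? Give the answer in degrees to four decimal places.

set_geometry: r = 54 mm, L = 271 mm, e = 0 mm; θ ← 0°
rotate_crank_by(+41°): θ ← 0° +41° = 41°
rotate_crank_by(+45°): θ ← 41° +45° = 86°
rotate_crank_by(+51°): θ ← 86° +51° = 137°
rotate_crank_by(-10°): θ ← 137° -10° = 127°
rotate_crank_by(-88°): θ ← 127° -88° = 39°
rotate_crank_by(+27°): θ ← 39° +27° = 66°
crank pin P = (r cos θ, r sin θ) = (21.963779, 49.331455)
h = r sin θ − e = 49.331455 − 0 = 49.331455
sin φ = h / L = 49.331455 / 271 = 0.18203489
φ = arcsin(0.18203489) = 10.488309°

10.4883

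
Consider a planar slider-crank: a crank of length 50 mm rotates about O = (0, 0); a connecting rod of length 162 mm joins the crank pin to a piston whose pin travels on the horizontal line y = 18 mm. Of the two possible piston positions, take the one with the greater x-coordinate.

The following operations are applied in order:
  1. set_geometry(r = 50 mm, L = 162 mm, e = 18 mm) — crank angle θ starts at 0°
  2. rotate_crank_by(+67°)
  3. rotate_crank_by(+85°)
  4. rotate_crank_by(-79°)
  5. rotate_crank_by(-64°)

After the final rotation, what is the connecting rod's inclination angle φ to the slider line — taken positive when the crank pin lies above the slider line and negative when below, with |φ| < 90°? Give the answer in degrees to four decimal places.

set_geometry: r = 50 mm, L = 162 mm, e = 18 mm; θ ← 0°
rotate_crank_by(+67°): θ ← 0° +67° = 67°
rotate_crank_by(+85°): θ ← 67° +85° = 152°
rotate_crank_by(-79°): θ ← 152° -79° = 73°
rotate_crank_by(-64°): θ ← 73° -64° = 9°
crank pin P = (r cos θ, r sin θ) = (49.384417, 7.821723)
h = r sin θ − e = 7.821723 − 18 = -10.178277
sin φ = h / L = -10.178277 / 162 = -0.06282887
φ = arcsin(-0.06282887) = -3.602202°

-3.6022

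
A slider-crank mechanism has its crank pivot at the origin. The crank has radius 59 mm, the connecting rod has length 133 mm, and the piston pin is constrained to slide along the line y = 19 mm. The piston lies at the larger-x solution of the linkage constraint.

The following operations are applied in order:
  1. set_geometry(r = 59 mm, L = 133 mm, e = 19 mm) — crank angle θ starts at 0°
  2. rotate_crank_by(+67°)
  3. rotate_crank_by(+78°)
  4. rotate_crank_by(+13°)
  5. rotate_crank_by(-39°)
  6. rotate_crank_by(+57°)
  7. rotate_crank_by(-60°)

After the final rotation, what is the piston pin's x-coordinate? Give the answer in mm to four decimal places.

102.7092

set_geometry: r = 59 mm, L = 133 mm, e = 19 mm; θ ← 0°
rotate_crank_by(+67°): θ ← 0° +67° = 67°
rotate_crank_by(+78°): θ ← 67° +78° = 145°
rotate_crank_by(+13°): θ ← 145° +13° = 158°
rotate_crank_by(-39°): θ ← 158° -39° = 119°
rotate_crank_by(+57°): θ ← 119° +57° = 176°
rotate_crank_by(-60°): θ ← 176° -60° = 116°
crank pin P = (r cos θ, r sin θ) = (-25.863898, 53.028849)
h = r sin θ − e = 53.028849 − 19 = 34.028849
x = r cos θ + √(L² − h²) = -25.863898 + √(17689.0 − 1157.9625) = -25.863898 + 128.573082 = 102.709184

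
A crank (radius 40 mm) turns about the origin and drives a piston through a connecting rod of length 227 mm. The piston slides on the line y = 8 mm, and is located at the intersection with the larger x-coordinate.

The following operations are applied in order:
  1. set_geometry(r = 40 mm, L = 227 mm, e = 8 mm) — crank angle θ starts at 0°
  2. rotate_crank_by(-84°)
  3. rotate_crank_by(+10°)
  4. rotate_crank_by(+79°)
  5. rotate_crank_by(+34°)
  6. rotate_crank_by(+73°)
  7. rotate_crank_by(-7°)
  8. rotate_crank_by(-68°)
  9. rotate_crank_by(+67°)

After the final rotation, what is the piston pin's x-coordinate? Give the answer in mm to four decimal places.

215.2223

set_geometry: r = 40 mm, L = 227 mm, e = 8 mm; θ ← 0°
rotate_crank_by(-84°): θ ← 0° -84° = -84°
rotate_crank_by(+10°): θ ← -84° +10° = -74°
rotate_crank_by(+79°): θ ← -74° +79° = 5°
rotate_crank_by(+34°): θ ← 5° +34° = 39°
rotate_crank_by(+73°): θ ← 39° +73° = 112°
rotate_crank_by(-7°): θ ← 112° -7° = 105°
rotate_crank_by(-68°): θ ← 105° -68° = 37°
rotate_crank_by(+67°): θ ← 37° +67° = 104°
crank pin P = (r cos θ, r sin θ) = (-9.676876, 38.811829)
h = r sin θ − e = 38.811829 − 8 = 30.811829
x = r cos θ + √(L² − h²) = -9.676876 + √(51529.0 − 949.3688) = -9.676876 + 224.899158 = 215.222282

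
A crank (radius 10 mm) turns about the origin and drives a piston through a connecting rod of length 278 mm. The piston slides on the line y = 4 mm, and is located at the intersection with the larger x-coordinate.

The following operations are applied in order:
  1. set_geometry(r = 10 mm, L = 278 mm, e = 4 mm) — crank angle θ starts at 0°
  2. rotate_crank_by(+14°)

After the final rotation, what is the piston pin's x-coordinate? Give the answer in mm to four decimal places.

set_geometry: r = 10 mm, L = 278 mm, e = 4 mm; θ ← 0°
rotate_crank_by(+14°): θ ← 0° +14° = 14°
crank pin P = (r cos θ, r sin θ) = (9.702957, 2.419219)
h = r sin θ − e = 2.419219 − 4 = -1.580781
x = r cos θ + √(L² − h²) = 9.702957 + √(77284.0 − 2.4989) = 9.702957 + 277.995506 = 287.698463

287.6985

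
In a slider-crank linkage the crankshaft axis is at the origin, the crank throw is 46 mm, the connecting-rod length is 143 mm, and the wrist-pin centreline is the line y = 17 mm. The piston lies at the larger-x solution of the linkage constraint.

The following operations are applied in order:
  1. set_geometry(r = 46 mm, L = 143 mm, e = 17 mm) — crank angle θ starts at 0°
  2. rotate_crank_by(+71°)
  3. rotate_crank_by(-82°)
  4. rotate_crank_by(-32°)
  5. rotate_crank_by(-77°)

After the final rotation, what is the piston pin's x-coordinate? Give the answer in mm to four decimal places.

set_geometry: r = 46 mm, L = 143 mm, e = 17 mm; θ ← 0°
rotate_crank_by(+71°): θ ← 0° +71° = 71°
rotate_crank_by(-82°): θ ← 71° -82° = -11°
rotate_crank_by(-32°): θ ← -11° -32° = -43°
rotate_crank_by(-77°): θ ← -43° -77° = -120°
crank pin P = (r cos θ, r sin θ) = (-23.000000, -39.837169)
h = r sin θ − e = -39.837169 − 17 = -56.837169
x = r cos θ + √(L² − h²) = -23.000000 + √(20449.0 − 3230.4637) = -23.000000 + 131.219420 = 108.219420

108.2194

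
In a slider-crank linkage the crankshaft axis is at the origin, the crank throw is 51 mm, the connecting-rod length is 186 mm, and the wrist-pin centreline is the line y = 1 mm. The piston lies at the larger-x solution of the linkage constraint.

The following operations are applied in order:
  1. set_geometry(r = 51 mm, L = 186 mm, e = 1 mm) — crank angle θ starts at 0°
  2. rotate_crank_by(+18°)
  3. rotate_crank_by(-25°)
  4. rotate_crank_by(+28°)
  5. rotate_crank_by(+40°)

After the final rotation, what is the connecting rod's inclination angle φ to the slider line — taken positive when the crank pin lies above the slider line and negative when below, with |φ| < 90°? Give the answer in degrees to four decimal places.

set_geometry: r = 51 mm, L = 186 mm, e = 1 mm; θ ← 0°
rotate_crank_by(+18°): θ ← 0° +18° = 18°
rotate_crank_by(-25°): θ ← 18° -25° = -7°
rotate_crank_by(+28°): θ ← -7° +28° = 21°
rotate_crank_by(+40°): θ ← 21° +40° = 61°
crank pin P = (r cos θ, r sin θ) = (24.725291, 44.605605)
h = r sin θ − e = 44.605605 − 1 = 43.605605
sin φ = h / L = 43.605605 / 186 = 0.23443874
φ = arcsin(0.23443874) = 13.558541°

13.5585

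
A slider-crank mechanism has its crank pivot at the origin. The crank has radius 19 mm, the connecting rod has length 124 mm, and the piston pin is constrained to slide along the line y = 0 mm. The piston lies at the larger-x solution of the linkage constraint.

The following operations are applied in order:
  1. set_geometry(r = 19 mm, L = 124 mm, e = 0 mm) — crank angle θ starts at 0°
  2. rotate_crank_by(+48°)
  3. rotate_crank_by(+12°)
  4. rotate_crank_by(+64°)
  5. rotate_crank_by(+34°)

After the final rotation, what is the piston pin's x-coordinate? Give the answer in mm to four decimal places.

106.1791

set_geometry: r = 19 mm, L = 124 mm, e = 0 mm; θ ← 0°
rotate_crank_by(+48°): θ ← 0° +48° = 48°
rotate_crank_by(+12°): θ ← 48° +12° = 60°
rotate_crank_by(+64°): θ ← 60° +64° = 124°
rotate_crank_by(+34°): θ ← 124° +34° = 158°
crank pin P = (r cos θ, r sin θ) = (-17.616493, 7.117525)
h = r sin θ − e = 7.117525 − 0 = 7.117525
x = r cos θ + √(L² − h²) = -17.616493 + √(15376.0 − 50.6592) = -17.616493 + 123.795561 = 106.179067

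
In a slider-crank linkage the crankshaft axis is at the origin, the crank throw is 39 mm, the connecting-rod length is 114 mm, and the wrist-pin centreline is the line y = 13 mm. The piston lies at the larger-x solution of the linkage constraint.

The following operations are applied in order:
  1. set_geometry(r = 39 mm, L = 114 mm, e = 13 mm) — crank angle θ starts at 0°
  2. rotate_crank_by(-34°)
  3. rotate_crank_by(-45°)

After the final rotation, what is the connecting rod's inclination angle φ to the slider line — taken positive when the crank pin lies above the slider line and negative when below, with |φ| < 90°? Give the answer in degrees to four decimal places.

-26.7344

set_geometry: r = 39 mm, L = 114 mm, e = 13 mm; θ ← 0°
rotate_crank_by(-34°): θ ← 0° -34° = -34°
rotate_crank_by(-45°): θ ← -34° -45° = -79°
crank pin P = (r cos θ, r sin θ) = (7.441551, -38.283460)
h = r sin θ − e = -38.283460 − 13 = -51.283460
sin φ = h / L = -51.283460 / 114 = -0.44985491
φ = arcsin(-0.44985491) = -26.734376°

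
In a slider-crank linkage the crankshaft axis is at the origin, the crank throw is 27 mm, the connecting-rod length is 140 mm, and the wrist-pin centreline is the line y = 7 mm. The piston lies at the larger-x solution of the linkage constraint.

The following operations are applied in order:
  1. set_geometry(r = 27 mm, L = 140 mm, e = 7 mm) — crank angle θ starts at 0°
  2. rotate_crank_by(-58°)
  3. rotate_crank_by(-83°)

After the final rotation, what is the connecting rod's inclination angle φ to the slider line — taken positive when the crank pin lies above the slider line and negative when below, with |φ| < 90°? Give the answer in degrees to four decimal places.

-9.8674

set_geometry: r = 27 mm, L = 140 mm, e = 7 mm; θ ← 0°
rotate_crank_by(-58°): θ ← 0° -58° = -58°
rotate_crank_by(-83°): θ ← -58° -83° = -141°
crank pin P = (r cos θ, r sin θ) = (-20.982941, -16.991651)
h = r sin θ − e = -16.991651 − 7 = -23.991651
sin φ = h / L = -23.991651 / 140 = -0.17136893
φ = arcsin(-0.17136893) = -9.867421°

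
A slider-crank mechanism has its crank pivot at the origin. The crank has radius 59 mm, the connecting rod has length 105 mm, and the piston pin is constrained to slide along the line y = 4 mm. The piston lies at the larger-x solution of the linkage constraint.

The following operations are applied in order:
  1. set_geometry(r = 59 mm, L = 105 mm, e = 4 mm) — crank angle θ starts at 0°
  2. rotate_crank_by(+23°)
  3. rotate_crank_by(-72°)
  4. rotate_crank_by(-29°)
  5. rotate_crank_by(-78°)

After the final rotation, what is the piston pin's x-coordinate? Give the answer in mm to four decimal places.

set_geometry: r = 59 mm, L = 105 mm, e = 4 mm; θ ← 0°
rotate_crank_by(+23°): θ ← 0° +23° = 23°
rotate_crank_by(-72°): θ ← 23° -72° = -49°
rotate_crank_by(-29°): θ ← -49° -29° = -78°
rotate_crank_by(-78°): θ ← -78° -78° = -156°
crank pin P = (r cos θ, r sin θ) = (-53.899182, -23.997462)
h = r sin θ − e = -23.997462 − 4 = -27.997462
x = r cos θ + √(L² − h²) = -53.899182 + √(11025.0 − 783.8579) = -53.899182 + 101.198528 = 47.299346

47.2993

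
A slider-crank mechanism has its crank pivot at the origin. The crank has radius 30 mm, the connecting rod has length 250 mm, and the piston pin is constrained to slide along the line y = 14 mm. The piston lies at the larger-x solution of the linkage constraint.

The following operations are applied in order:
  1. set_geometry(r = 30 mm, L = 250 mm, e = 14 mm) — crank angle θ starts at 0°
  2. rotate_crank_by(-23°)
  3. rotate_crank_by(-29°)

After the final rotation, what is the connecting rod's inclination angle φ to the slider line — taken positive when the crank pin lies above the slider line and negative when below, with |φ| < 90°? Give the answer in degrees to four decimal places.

set_geometry: r = 30 mm, L = 250 mm, e = 14 mm; θ ← 0°
rotate_crank_by(-23°): θ ← 0° -23° = -23°
rotate_crank_by(-29°): θ ← -23° -29° = -52°
crank pin P = (r cos θ, r sin θ) = (18.469844, -23.640323)
h = r sin θ − e = -23.640323 − 14 = -37.640323
sin φ = h / L = -37.640323 / 250 = -0.15056129
φ = arcsin(-0.15056129) = -8.659456°

-8.6595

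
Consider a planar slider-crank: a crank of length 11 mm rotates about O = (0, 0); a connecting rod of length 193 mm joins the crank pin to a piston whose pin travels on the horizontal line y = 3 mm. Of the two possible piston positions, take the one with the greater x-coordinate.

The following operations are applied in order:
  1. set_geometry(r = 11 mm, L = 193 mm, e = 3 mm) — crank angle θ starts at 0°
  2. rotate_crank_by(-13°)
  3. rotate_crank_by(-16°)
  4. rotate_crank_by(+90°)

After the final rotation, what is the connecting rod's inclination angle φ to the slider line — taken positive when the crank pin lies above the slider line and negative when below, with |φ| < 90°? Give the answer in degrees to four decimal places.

set_geometry: r = 11 mm, L = 193 mm, e = 3 mm; θ ← 0°
rotate_crank_by(-13°): θ ← 0° -13° = -13°
rotate_crank_by(-16°): θ ← -13° -16° = -29°
rotate_crank_by(+90°): θ ← -29° +90° = 61°
crank pin P = (r cos θ, r sin θ) = (5.332906, 9.620817)
h = r sin θ − e = 9.620817 − 3 = 6.620817
sin φ = h / L = 6.620817 / 193 = 0.03430475
φ = arcsin(0.03430475) = 1.965903°

1.9659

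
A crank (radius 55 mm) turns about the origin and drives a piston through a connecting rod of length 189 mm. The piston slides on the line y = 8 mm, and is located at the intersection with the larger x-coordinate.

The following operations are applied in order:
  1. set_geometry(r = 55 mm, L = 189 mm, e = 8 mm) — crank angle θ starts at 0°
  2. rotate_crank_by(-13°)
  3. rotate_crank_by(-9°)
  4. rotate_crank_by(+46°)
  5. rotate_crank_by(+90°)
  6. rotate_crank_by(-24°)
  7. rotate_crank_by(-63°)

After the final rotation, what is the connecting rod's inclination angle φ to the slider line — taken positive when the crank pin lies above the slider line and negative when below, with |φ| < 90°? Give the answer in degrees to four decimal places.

5.1513

set_geometry: r = 55 mm, L = 189 mm, e = 8 mm; θ ← 0°
rotate_crank_by(-13°): θ ← 0° -13° = -13°
rotate_crank_by(-9°): θ ← -13° -9° = -22°
rotate_crank_by(+46°): θ ← -22° +46° = 24°
rotate_crank_by(+90°): θ ← 24° +90° = 114°
rotate_crank_by(-24°): θ ← 114° -24° = 90°
rotate_crank_by(-63°): θ ← 90° -63° = 27°
crank pin P = (r cos θ, r sin θ) = (49.005359, 24.969477)
h = r sin θ − e = 24.969477 − 8 = 16.969477
sin φ = h / L = 16.969477 / 189 = 0.08978560
φ = arcsin(0.08978560) = 5.151273°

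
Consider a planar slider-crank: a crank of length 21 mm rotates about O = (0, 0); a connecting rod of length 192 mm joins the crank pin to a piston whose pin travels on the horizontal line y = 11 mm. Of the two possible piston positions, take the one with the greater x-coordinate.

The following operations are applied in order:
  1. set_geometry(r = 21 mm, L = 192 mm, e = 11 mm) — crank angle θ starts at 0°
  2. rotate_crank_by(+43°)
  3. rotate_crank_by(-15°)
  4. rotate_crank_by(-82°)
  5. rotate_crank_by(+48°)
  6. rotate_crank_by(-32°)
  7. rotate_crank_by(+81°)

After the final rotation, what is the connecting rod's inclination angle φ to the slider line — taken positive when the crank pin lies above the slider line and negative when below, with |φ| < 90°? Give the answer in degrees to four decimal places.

set_geometry: r = 21 mm, L = 192 mm, e = 11 mm; θ ← 0°
rotate_crank_by(+43°): θ ← 0° +43° = 43°
rotate_crank_by(-15°): θ ← 43° -15° = 28°
rotate_crank_by(-82°): θ ← 28° -82° = -54°
rotate_crank_by(+48°): θ ← -54° +48° = -6°
rotate_crank_by(-32°): θ ← -6° -32° = -38°
rotate_crank_by(+81°): θ ← -38° +81° = 43°
crank pin P = (r cos θ, r sin θ) = (15.358428, 14.321966)
h = r sin θ − e = 14.321966 − 11 = 3.321966
sin φ = h / L = 3.321966 / 192 = 0.01730190
φ = arcsin(0.01730190) = 0.991376°

0.9914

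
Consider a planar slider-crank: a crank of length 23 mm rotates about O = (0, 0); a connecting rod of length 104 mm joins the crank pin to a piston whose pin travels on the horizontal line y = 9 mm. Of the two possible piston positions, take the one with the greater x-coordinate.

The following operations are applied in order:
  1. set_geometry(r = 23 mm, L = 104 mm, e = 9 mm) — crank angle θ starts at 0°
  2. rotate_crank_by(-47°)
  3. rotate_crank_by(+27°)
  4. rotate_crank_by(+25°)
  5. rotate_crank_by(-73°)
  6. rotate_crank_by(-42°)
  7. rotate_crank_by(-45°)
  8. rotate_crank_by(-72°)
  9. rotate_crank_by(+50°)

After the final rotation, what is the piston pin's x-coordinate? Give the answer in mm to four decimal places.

set_geometry: r = 23 mm, L = 104 mm, e = 9 mm; θ ← 0°
rotate_crank_by(-47°): θ ← 0° -47° = -47°
rotate_crank_by(+27°): θ ← -47° +27° = -20°
rotate_crank_by(+25°): θ ← -20° +25° = 5°
rotate_crank_by(-73°): θ ← 5° -73° = -68°
rotate_crank_by(-42°): θ ← -68° -42° = -110°
rotate_crank_by(-45°): θ ← -110° -45° = -155°
rotate_crank_by(-72°): θ ← -155° -72° = -227°
rotate_crank_by(+50°): θ ← -227° +50° = -177°
crank pin P = (r cos θ, r sin θ) = (-22.968479, -1.203727)
h = r sin θ − e = -1.203727 − 9 = -10.203727
x = r cos θ + √(L² − h²) = -22.968479 + √(10816.0 − 104.1160) = -22.968479 + 103.498232 = 80.529752

80.5298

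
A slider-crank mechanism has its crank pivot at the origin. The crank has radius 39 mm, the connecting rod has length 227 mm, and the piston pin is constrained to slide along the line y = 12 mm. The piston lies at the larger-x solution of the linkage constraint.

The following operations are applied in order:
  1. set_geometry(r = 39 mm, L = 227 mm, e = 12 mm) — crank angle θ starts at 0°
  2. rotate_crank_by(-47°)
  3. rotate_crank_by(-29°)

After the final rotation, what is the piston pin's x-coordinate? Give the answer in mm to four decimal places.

set_geometry: r = 39 mm, L = 227 mm, e = 12 mm; θ ← 0°
rotate_crank_by(-47°): θ ← 0° -47° = -47°
rotate_crank_by(-29°): θ ← -47° -29° = -76°
crank pin P = (r cos θ, r sin θ) = (9.434954, -37.841533)
h = r sin θ − e = -37.841533 − 12 = -49.841533
x = r cos θ + √(L² − h²) = 9.434954 + √(51529.0 − 2484.1784) = 9.434954 + 221.460655 = 230.895609

230.8956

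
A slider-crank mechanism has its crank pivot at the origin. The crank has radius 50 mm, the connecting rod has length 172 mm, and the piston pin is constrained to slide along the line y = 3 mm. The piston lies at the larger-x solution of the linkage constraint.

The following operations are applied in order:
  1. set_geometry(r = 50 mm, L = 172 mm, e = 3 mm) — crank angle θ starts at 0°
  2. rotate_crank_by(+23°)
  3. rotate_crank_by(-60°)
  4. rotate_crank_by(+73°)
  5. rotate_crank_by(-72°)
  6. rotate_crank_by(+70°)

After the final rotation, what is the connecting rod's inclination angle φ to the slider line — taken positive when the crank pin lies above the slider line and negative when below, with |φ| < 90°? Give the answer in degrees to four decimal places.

set_geometry: r = 50 mm, L = 172 mm, e = 3 mm; θ ← 0°
rotate_crank_by(+23°): θ ← 0° +23° = 23°
rotate_crank_by(-60°): θ ← 23° -60° = -37°
rotate_crank_by(+73°): θ ← -37° +73° = 36°
rotate_crank_by(-72°): θ ← 36° -72° = -36°
rotate_crank_by(+70°): θ ← -36° +70° = 34°
crank pin P = (r cos θ, r sin θ) = (41.451879, 27.959645)
h = r sin θ − e = 27.959645 − 3 = 24.959645
sin φ = h / L = 24.959645 / 172 = 0.14511422
φ = arcsin(0.14511422) = 8.343893°

8.3439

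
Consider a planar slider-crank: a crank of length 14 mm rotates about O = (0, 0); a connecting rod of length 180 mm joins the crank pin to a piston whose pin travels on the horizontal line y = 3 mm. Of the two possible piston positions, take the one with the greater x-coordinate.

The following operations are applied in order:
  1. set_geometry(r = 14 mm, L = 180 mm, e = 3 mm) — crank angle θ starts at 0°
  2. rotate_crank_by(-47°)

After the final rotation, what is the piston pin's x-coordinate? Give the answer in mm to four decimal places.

189.0605

set_geometry: r = 14 mm, L = 180 mm, e = 3 mm; θ ← 0°
rotate_crank_by(-47°): θ ← 0° -47° = -47°
crank pin P = (r cos θ, r sin θ) = (9.547977, -10.238952)
h = r sin θ − e = -10.238952 − 3 = -13.238952
x = r cos θ + √(L² − h²) = 9.547977 + √(32400.0 − 175.2698) = 9.547977 + 179.512479 = 189.060456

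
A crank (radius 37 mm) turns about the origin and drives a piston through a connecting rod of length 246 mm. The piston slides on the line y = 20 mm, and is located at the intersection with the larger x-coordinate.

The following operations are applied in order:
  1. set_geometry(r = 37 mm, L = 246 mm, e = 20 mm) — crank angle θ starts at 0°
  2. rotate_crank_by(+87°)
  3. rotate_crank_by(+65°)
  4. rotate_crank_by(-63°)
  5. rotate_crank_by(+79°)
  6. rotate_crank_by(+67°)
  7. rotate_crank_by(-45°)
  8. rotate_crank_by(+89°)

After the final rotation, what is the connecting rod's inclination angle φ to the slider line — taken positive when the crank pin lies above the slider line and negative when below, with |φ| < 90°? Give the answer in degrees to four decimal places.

-13.2886

set_geometry: r = 37 mm, L = 246 mm, e = 20 mm; θ ← 0°
rotate_crank_by(+87°): θ ← 0° +87° = 87°
rotate_crank_by(+65°): θ ← 87° +65° = 152°
rotate_crank_by(-63°): θ ← 152° -63° = 89°
rotate_crank_by(+79°): θ ← 89° +79° = 168°
rotate_crank_by(+67°): θ ← 168° +67° = 235°
rotate_crank_by(-45°): θ ← 235° -45° = 190°
rotate_crank_by(+89°): θ ← 190° +89° = 279°
crank pin P = (r cos θ, r sin θ) = (5.788075, -36.544469)
h = r sin θ − e = -36.544469 − 20 = -56.544469
sin φ = h / L = -56.544469 / 246 = -0.22985556
φ = arcsin(-0.22985556) = -13.288568°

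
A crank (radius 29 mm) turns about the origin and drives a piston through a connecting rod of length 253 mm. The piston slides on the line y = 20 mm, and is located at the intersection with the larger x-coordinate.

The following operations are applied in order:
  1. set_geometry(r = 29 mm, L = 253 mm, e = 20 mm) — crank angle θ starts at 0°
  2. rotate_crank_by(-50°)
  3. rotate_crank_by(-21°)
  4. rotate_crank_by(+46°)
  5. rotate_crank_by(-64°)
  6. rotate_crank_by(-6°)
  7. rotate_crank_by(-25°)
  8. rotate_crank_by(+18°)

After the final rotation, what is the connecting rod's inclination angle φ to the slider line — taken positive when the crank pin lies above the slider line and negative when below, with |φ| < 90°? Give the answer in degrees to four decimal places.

set_geometry: r = 29 mm, L = 253 mm, e = 20 mm; θ ← 0°
rotate_crank_by(-50°): θ ← 0° -50° = -50°
rotate_crank_by(-21°): θ ← -50° -21° = -71°
rotate_crank_by(+46°): θ ← -71° +46° = -25°
rotate_crank_by(-64°): θ ← -25° -64° = -89°
rotate_crank_by(-6°): θ ← -89° -6° = -95°
rotate_crank_by(-25°): θ ← -95° -25° = -120°
rotate_crank_by(+18°): θ ← -120° +18° = -102°
crank pin P = (r cos θ, r sin θ) = (-6.029439, -28.366280)
h = r sin θ − e = -28.366280 − 20 = -48.366280
sin φ = h / L = -48.366280 / 253 = -0.19117107
φ = arcsin(-0.19117107) = -11.021134°

-11.0211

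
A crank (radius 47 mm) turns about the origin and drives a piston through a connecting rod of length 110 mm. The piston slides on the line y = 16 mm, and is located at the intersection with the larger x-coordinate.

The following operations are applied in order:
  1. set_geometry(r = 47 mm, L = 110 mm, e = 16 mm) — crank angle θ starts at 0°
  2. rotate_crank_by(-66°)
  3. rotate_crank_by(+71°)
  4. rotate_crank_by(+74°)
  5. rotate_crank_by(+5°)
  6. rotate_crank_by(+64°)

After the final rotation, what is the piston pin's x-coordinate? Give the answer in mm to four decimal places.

69.7806

set_geometry: r = 47 mm, L = 110 mm, e = 16 mm; θ ← 0°
rotate_crank_by(-66°): θ ← 0° -66° = -66°
rotate_crank_by(+71°): θ ← -66° +71° = 5°
rotate_crank_by(+74°): θ ← 5° +74° = 79°
rotate_crank_by(+5°): θ ← 79° +5° = 84°
rotate_crank_by(+64°): θ ← 84° +64° = 148°
crank pin P = (r cos θ, r sin θ) = (-39.858261, 24.906205)
h = r sin θ − e = 24.906205 − 16 = 8.906205
x = r cos θ + √(L² − h²) = -39.858261 + √(12100.0 − 79.3205) = -39.858261 + 109.638859 = 69.780599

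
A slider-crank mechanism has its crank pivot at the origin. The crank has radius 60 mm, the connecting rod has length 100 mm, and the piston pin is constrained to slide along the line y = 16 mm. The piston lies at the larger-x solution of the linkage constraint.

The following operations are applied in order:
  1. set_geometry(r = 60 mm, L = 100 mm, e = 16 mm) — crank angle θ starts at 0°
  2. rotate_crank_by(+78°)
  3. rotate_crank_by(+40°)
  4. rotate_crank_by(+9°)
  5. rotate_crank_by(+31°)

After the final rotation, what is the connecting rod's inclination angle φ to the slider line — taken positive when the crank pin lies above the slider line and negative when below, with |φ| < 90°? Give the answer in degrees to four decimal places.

3.7133

set_geometry: r = 60 mm, L = 100 mm, e = 16 mm; θ ← 0°
rotate_crank_by(+78°): θ ← 0° +78° = 78°
rotate_crank_by(+40°): θ ← 78° +40° = 118°
rotate_crank_by(+9°): θ ← 118° +9° = 127°
rotate_crank_by(+31°): θ ← 127° +31° = 158°
crank pin P = (r cos θ, r sin θ) = (-55.631031, 22.476396)
h = r sin θ − e = 22.476396 − 16 = 6.476396
sin φ = h / L = 6.476396 / 100 = 0.06476396
φ = arcsin(0.06476396) = 3.713300°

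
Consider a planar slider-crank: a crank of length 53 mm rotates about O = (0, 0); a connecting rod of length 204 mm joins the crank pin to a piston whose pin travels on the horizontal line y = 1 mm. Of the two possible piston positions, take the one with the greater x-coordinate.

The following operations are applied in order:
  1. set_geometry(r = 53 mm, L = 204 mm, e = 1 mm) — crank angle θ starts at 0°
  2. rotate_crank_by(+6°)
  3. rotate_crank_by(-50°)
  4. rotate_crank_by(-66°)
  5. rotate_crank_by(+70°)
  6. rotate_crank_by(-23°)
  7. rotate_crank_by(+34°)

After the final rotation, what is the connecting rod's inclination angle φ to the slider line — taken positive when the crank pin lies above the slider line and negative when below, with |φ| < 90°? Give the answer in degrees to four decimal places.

set_geometry: r = 53 mm, L = 204 mm, e = 1 mm; θ ← 0°
rotate_crank_by(+6°): θ ← 0° +6° = 6°
rotate_crank_by(-50°): θ ← 6° -50° = -44°
rotate_crank_by(-66°): θ ← -44° -66° = -110°
rotate_crank_by(+70°): θ ← -110° +70° = -40°
rotate_crank_by(-23°): θ ← -40° -23° = -63°
rotate_crank_by(+34°): θ ← -63° +34° = -29°
crank pin P = (r cos θ, r sin θ) = (46.354844, -25.694910)
h = r sin θ − e = -25.694910 − 1 = -26.694910
sin φ = h / L = -26.694910 / 204 = -0.13085740
φ = arcsin(-0.13085740) = -7.519141°

-7.5191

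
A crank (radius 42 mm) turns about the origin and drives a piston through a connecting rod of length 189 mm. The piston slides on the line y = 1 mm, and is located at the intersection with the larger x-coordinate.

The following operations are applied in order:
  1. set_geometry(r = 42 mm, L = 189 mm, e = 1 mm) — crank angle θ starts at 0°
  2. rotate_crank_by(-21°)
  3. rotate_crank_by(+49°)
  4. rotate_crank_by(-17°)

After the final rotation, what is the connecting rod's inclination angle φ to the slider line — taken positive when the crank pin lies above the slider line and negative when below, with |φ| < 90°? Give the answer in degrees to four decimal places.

2.1268

set_geometry: r = 42 mm, L = 189 mm, e = 1 mm; θ ← 0°
rotate_crank_by(-21°): θ ← 0° -21° = -21°
rotate_crank_by(+49°): θ ← -21° +49° = 28°
rotate_crank_by(-17°): θ ← 28° -17° = 11°
crank pin P = (r cos θ, r sin θ) = (41.228342, 8.013978)
h = r sin θ − e = 8.013978 − 1 = 7.013978
sin φ = h / L = 7.013978 / 189 = 0.03711099
φ = arcsin(0.03711099) = 2.126792°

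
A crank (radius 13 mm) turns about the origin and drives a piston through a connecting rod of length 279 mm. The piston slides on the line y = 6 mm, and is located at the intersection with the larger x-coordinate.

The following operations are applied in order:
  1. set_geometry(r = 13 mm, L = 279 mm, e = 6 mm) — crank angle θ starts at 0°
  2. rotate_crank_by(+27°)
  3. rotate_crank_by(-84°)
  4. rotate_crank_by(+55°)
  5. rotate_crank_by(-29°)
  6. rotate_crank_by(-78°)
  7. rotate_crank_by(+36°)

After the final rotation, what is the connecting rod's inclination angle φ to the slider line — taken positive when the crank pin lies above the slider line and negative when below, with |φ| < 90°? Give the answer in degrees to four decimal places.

set_geometry: r = 13 mm, L = 279 mm, e = 6 mm; θ ← 0°
rotate_crank_by(+27°): θ ← 0° +27° = 27°
rotate_crank_by(-84°): θ ← 27° -84° = -57°
rotate_crank_by(+55°): θ ← -57° +55° = -2°
rotate_crank_by(-29°): θ ← -2° -29° = -31°
rotate_crank_by(-78°): θ ← -31° -78° = -109°
rotate_crank_by(+36°): θ ← -109° +36° = -73°
crank pin P = (r cos θ, r sin θ) = (3.800832, -12.431962)
h = r sin θ − e = -12.431962 − 6 = -18.431962
sin φ = h / L = -18.431962 / 279 = -0.06606438
φ = arcsin(-0.06606438) = -3.787969°

-3.7880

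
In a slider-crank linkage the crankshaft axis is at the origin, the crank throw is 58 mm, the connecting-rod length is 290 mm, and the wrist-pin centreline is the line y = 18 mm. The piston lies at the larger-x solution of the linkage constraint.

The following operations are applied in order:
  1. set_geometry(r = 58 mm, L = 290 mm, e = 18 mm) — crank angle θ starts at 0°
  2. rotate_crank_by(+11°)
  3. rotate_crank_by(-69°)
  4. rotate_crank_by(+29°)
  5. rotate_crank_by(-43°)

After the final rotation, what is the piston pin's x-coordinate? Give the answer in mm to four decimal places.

298.5427

set_geometry: r = 58 mm, L = 290 mm, e = 18 mm; θ ← 0°
rotate_crank_by(+11°): θ ← 0° +11° = 11°
rotate_crank_by(-69°): θ ← 11° -69° = -58°
rotate_crank_by(+29°): θ ← -58° +29° = -29°
rotate_crank_by(-43°): θ ← -29° -43° = -72°
crank pin P = (r cos θ, r sin θ) = (17.922986, -55.161278)
h = r sin θ − e = -55.161278 − 18 = -73.161278
x = r cos θ + √(L² − h²) = 17.922986 + √(84100.0 − 5352.5726) = 17.922986 + 280.619720 = 298.542706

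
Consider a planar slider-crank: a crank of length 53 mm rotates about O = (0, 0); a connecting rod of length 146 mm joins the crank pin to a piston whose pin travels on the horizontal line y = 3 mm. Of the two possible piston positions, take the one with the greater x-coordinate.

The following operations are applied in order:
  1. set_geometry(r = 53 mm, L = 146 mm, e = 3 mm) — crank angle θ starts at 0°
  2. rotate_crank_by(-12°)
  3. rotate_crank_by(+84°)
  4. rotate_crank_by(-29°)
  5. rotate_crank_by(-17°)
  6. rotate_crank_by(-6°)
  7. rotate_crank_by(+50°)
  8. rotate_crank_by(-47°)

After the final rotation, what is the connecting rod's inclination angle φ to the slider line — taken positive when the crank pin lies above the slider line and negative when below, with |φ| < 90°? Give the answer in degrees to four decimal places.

6.9667

set_geometry: r = 53 mm, L = 146 mm, e = 3 mm; θ ← 0°
rotate_crank_by(-12°): θ ← 0° -12° = -12°
rotate_crank_by(+84°): θ ← -12° +84° = 72°
rotate_crank_by(-29°): θ ← 72° -29° = 43°
rotate_crank_by(-17°): θ ← 43° -17° = 26°
rotate_crank_by(-6°): θ ← 26° -6° = 20°
rotate_crank_by(+50°): θ ← 20° +50° = 70°
rotate_crank_by(-47°): θ ← 70° -47° = 23°
crank pin P = (r cos θ, r sin θ) = (48.786757, 20.708750)
h = r sin θ − e = 20.708750 − 3 = 17.708750
sin φ = h / L = 17.708750 / 146 = 0.12129281
φ = arcsin(0.12129281) = 6.966720°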